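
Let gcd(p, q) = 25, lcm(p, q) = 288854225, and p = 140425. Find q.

51425

p·q = gcd·lcm = 25·288854225 = 7221355625, so q = 7221355625/140425 = 51425.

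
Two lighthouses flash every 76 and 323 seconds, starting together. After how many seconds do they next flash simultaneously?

1292

gcd first: 323 = 4·76 + 19; 76 = 4·19 + 0 → gcd = 19
lcm = 76·323/gcd = 24548/19 = 1292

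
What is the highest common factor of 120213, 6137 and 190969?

361

gcd(120213, 6137): 120213 = 19·6137 + 3610; 6137 = 1·3610 + 2527; 3610 = 1·2527 + 1083; 2527 = 2·1083 + 361; 1083 = 3·361 + 0 → 361
gcd(361, 190969): 190969 = 529·361 + 0 → 361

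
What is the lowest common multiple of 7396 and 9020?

7396 = 2² · 43²; 9020 = 2² · 5 · 11 · 41
max exponents: 2² · 5 · 11 · 41 · 43² = 16677980

16677980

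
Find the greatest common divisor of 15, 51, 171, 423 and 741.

3

gcd(15, 51): 51 = 3·15 + 6; 15 = 2·6 + 3; 6 = 2·3 + 0 → 3
gcd(3, 171): 171 = 57·3 + 0 → 3
gcd(3, 423): 423 = 141·3 + 0 → 3
gcd(3, 741): 741 = 247·3 + 0 → 3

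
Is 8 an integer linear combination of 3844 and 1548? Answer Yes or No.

By Bézout, 3844p + 1548q = 8 has integer solutions iff gcd(3844, 1548) | 8.
Euclid: 3844 = 2·1548 + 748; 1548 = 2·748 + 52; 748 = 14·52 + 20; 52 = 2·20 + 12; 20 = 1·12 + 8; 12 = 1·8 + 4; 8 = 2·4 + 0. gcd = 4; 8 mod 4 = 0. Yes.

Yes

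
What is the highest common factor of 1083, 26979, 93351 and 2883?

gcd(1083, 26979): 26979 = 24·1083 + 987; 1083 = 1·987 + 96; 987 = 10·96 + 27; 96 = 3·27 + 15; 27 = 1·15 + 12; 15 = 1·12 + 3; 12 = 4·3 + 0 → 3
gcd(3, 93351): 93351 = 31117·3 + 0 → 3
gcd(3, 2883): 2883 = 961·3 + 0 → 3

3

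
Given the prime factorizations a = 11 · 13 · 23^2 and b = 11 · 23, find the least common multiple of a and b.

max exponent per prime: 11 · 13 · 23^2 = 75647

75647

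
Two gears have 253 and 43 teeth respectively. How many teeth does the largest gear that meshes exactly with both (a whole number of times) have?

1

253 = 11 · 23
43 = 43
Common: 1 = 1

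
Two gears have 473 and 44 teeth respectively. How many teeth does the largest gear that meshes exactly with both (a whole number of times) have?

Euclid: 473 = 10·44 + 33; 44 = 1·33 + 11; 33 = 3·11 + 0. Last nonzero remainder: 11.

11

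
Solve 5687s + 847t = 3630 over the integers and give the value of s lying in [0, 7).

gcd(5687, 847) = 121 (Euclid: 5687 = 6·847 + 605; 847 = 1·605 + 242; 605 = 2·242 + 121; 242 = 2·121 + 0), and 121 | 3630.
Extended Euclid: 5687·(3) + 847·(-20) = 121. Scale by 30: s₀ = 90.
General solution s = s₀ + 7k; reducing mod 7 gives s = 6 (and t = -36).

6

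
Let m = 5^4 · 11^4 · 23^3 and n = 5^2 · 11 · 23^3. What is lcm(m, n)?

max exponent per prime: 5^4 · 11^4 · 23^3 = 111335654375

111335654375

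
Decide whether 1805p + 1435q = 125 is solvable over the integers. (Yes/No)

By Bézout, 1805p + 1435q = 125 has integer solutions iff gcd(1805, 1435) | 125.
Euclid: 1805 = 1·1435 + 370; 1435 = 3·370 + 325; 370 = 1·325 + 45; 325 = 7·45 + 10; 45 = 4·10 + 5; 10 = 2·5 + 0. gcd = 5; 125 mod 5 = 0. Yes.

Yes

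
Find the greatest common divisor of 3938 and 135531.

Euclid: 135531 = 34·3938 + 1639; 3938 = 2·1639 + 660; 1639 = 2·660 + 319; 660 = 2·319 + 22; 319 = 14·22 + 11; 22 = 2·11 + 0. Last nonzero remainder: 11.

11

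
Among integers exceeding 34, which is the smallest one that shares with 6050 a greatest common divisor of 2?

6050 = 2·3025. Any k with gcd(k, 6050) = 2 is a multiple of 2, say 2s, with s coprime to 3025.
Need s > 34/2, so s ≥ 18. First s ≥ 18 with gcd(s, 3025) = 1 is s = 18. Thus k = 2·18 = 36.

36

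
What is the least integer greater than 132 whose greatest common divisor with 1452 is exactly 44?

1452 = 44·33. Any k with gcd(k, 1452) = 44 is a multiple of 44, say 44s, with s coprime to 33.
Need s > 132/44, so s ≥ 4. First s ≥ 4 with gcd(s, 33) = 1 is s = 4. Thus k = 44·4 = 176.

176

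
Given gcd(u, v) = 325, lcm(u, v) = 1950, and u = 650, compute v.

u·v = gcd·lcm = 325·1950 = 633750, so v = 633750/650 = 975.

975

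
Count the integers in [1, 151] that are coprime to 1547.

Prime factors of 1547: 7, 13, 17. Count integers ≤ 151 divisible by none of them.
By inclusion–exclusion: 151 − ⌊151/7⌋ − ⌊151/13⌋ − ⌊151/17⌋ + ⌊151/91⌋ + ⌊151/119⌋ + ⌊151/221⌋ − ⌊151/1547⌋ = 113.

113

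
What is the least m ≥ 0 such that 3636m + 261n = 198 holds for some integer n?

Euclid: 3636 = 13·261 + 243; 261 = 1·243 + 18; 243 = 13·18 + 9; 18 = 2·9 + 0 → gcd = 9; 198 = 9·22.
Back-substitution yields 3636·(14) + 261·(-195) = 9, so one solution is m = 14·22 = 308, n = -195·22 = -4290.
Solutions in m differ by 261/9 = 29; the one in [0, 29) is 308 mod 29 = 18.

18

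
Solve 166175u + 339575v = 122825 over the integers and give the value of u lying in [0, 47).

Reduce mod 339575: 166175u ≡ 122825 (mod 339575). With g = gcd(166175, 339575) = 7225 dividing 122825, divide through: 23u ≡ 17 (mod 47).
Since gcd(23, 47) = 1, u ≡ 17·(23)⁻¹ ≡ 13 (mod 47). Smallest non-negative: 13.

13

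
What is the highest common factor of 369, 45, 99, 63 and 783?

9

gcd(369, 45): 369 = 8·45 + 9; 45 = 5·9 + 0 → 9
gcd(9, 99): 99 = 11·9 + 0 → 9
gcd(9, 63): 63 = 7·9 + 0 → 9
gcd(9, 783): 783 = 87·9 + 0 → 9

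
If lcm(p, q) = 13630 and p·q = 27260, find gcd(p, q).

gcd·lcm = product, so gcd = 27260/13630 = 2.

2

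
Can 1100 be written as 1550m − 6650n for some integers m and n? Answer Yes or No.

Yes

gcd(1550, 6650): 6650 = 4·1550 + 450; 1550 = 3·450 + 200; 450 = 2·200 + 50; 200 = 4·50 + 0 → 50
50 divides 1100, so a solution exists.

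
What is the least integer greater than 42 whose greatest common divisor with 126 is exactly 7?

49

gcd(t, 126) = 7 forces 7 | t; write t = 7s. Then gcd(7s, 7·18) = 7·gcd(s, 18), so need gcd(s, 18) = 1.
7s > 42 gives s ≥ 7. The least s ≥ 7 coprime to 18 is 7, so t = 7·7 = 49.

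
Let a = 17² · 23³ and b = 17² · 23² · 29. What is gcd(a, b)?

152881

min exponent per shared prime: 17² · 23² = 152881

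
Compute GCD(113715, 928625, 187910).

95

gcd(113715, 928625): 928625 = 8·113715 + 18905; 113715 = 6·18905 + 285; 18905 = 66·285 + 95; 285 = 3·95 + 0 → 95
gcd(95, 187910): 187910 = 1978·95 + 0 → 95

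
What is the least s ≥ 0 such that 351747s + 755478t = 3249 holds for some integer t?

2485

Euclid: 755478 = 2·351747 + 51984; 351747 = 6·51984 + 39843; 51984 = 1·39843 + 12141; 39843 = 3·12141 + 3420; 12141 = 3·3420 + 1881; 3420 = 1·1881 + 1539; 1881 = 1·1539 + 342; 1539 = 4·342 + 171; 342 = 2·171 + 0 → gcd = 171; 3249 = 171·19.
Back-substitution yields 351747·(1991) + 755478·(-927) = 171, so one solution is s = 1991·19 = 37829, t = -927·19 = -17613.
Solutions in s differ by 755478/171 = 4418; the one in [0, 4418) is 37829 mod 4418 = 2485.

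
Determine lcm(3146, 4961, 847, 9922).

lcm(3146, 4961) = 3146·4961/gcd = 15607306/121 = 128986
lcm(128986, 847) = 128986·847/gcd = 109251142/121 = 902902
lcm(902902, 9922) = 902902·9922/gcd = 8958593644/9922 = 902902

902902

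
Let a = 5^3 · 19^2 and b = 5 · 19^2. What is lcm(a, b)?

45125

max exponent per prime: 5^3 · 19^2 = 45125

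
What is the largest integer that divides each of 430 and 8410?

430 = 2 · 5 · 43
8410 = 2 · 5 · 29²
Common: 2 · 5 = 10

10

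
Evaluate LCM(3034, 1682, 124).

3034 = 2 · 37 · 41; 1682 = 2 · 29²; 124 = 2² · 31
lcm takes max exponent of each prime: 2² · 29² · 31 · 37 · 41 = 158198828

158198828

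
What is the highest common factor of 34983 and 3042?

1521

34983 = 3² · 13² · 23
3042 = 2 · 3² · 13²
Common: 3² · 13² = 1521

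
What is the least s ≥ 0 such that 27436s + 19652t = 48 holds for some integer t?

gcd(27436, 19652) = 4 (Euclid: 27436 = 1·19652 + 7784; 19652 = 2·7784 + 4084; 7784 = 1·4084 + 3700; 4084 = 1·3700 + 384; 3700 = 9·384 + 244; 384 = 1·244 + 140; 244 = 1·140 + 104; 140 = 1·104 + 36; 104 = 2·36 + 32; 36 = 1·32 + 4; 32 = 8·4 + 0), and 4 | 48.
Extended Euclid: 27436·(-563) + 19652·(786) = 4. Scale by 12: s₀ = -6756.
General solution s = s₀ + 4913k; reducing mod 4913 gives s = 3070 (and t = -4286).

3070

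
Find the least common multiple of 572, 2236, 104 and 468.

442728

lcm(572, 2236) = 572·2236/gcd = 1278992/52 = 24596
lcm(24596, 104) = 24596·104/gcd = 2557984/52 = 49192
lcm(49192, 468) = 49192·468/gcd = 23021856/52 = 442728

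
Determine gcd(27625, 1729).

13

Euclid: 27625 = 15·1729 + 1690; 1729 = 1·1690 + 39; 1690 = 43·39 + 13; 39 = 3·13 + 0. Last nonzero remainder: 13.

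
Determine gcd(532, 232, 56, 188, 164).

532 = 2² · 7 · 19; 232 = 2³ · 29; 56 = 2³ · 7; 188 = 2² · 47; 164 = 2² · 41
gcd takes min exponent of each prime: 2² = 4

4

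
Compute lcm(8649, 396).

gcd first: 8649 = 21·396 + 333; 396 = 1·333 + 63; 333 = 5·63 + 18; 63 = 3·18 + 9; 18 = 2·9 + 0 → gcd = 9
lcm = 8649·396/gcd = 3425004/9 = 380556

380556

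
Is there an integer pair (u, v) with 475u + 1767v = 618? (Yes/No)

By Bézout, 475u + 1767v = 618 has integer solutions iff gcd(475, 1767) | 618.
Euclid: 1767 = 3·475 + 342; 475 = 1·342 + 133; 342 = 2·133 + 76; 133 = 1·76 + 57; 76 = 1·57 + 19; 57 = 3·19 + 0. gcd = 19; 618 mod 19 = 10. No.

No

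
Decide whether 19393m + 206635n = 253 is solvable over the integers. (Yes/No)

Yes

gcd(19393, 206635): 206635 = 10·19393 + 12705; 19393 = 1·12705 + 6688; 12705 = 1·6688 + 6017; 6688 = 1·6017 + 671; 6017 = 8·671 + 649; 671 = 1·649 + 22; 649 = 29·22 + 11; 22 = 2·11 + 0 → 11
11 divides 253, so a solution exists.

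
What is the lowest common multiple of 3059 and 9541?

gcd first: 9541 = 3·3059 + 364; 3059 = 8·364 + 147; 364 = 2·147 + 70; 147 = 2·70 + 7; 70 = 10·7 + 0 → gcd = 7
lcm = 3059·9541/gcd = 29185919/7 = 4169417

4169417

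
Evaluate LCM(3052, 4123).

1797628

3052 = 2² · 7 · 109; 4123 = 7 · 19 · 31
max exponents: 2² · 7 · 19 · 31 · 109 = 1797628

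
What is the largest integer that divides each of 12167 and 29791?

Euclid: 29791 = 2·12167 + 5457; 12167 = 2·5457 + 1253; 5457 = 4·1253 + 445; 1253 = 2·445 + 363; 445 = 1·363 + 82; 363 = 4·82 + 35; 82 = 2·35 + 12; 35 = 2·12 + 11; 12 = 1·11 + 1; 11 = 11·1 + 0. Last nonzero remainder: 1.

1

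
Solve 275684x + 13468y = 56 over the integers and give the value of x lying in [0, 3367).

1708

gcd(275684, 13468) = 4 (Euclid: 275684 = 20·13468 + 6324; 13468 = 2·6324 + 820; 6324 = 7·820 + 584; 820 = 1·584 + 236; 584 = 2·236 + 112; 236 = 2·112 + 12; 112 = 9·12 + 4; 12 = 3·4 + 0), and 4 | 56.
Extended Euclid: 275684·(1084) + 13468·(-22189) = 4. Scale by 14: x₀ = 15176.
General solution x = x₀ + 3367t; reducing mod 3367 gives x = 1708 (and y = -34962).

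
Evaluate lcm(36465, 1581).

36465 = 3 · 5 · 11 · 13 · 17; 1581 = 3 · 17 · 31
max exponents: 3 · 5 · 11 · 13 · 17 · 31 = 1130415

1130415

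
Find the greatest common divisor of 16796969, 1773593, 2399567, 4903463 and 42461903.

gcd(16796969, 1773593): 16796969 = 9·1773593 + 834632; 1773593 = 2·834632 + 104329; 834632 = 8·104329 + 0 → 104329
gcd(104329, 2399567): 2399567 = 23·104329 + 0 → 104329
gcd(104329, 4903463): 4903463 = 47·104329 + 0 → 104329
gcd(104329, 42461903): 42461903 = 407·104329 + 0 → 104329

104329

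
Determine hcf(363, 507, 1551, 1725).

363 = 3 · 11²; 507 = 3 · 13²; 1551 = 3 · 11 · 47; 1725 = 3 · 5² · 23
gcd takes min exponent of each prime: 3 = 3

3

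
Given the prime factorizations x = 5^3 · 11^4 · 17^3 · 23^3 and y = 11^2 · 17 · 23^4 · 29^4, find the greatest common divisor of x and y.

25027519

min exponent per shared prime: 11^2 · 17 · 23^3 = 25027519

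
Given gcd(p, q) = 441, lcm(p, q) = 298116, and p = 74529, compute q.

1764

p·q = gcd·lcm = 441·298116 = 131469156, so q = 131469156/74529 = 1764.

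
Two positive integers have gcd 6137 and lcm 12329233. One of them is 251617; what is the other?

300713

Using pq = gcd(p,q)·lcm(p,q) = 6137·12329233 = 75664502921, we get q = 75664502921/251617 = 300713.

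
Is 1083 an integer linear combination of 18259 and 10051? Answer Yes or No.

Yes

gcd(18259, 10051): 18259 = 1·10051 + 8208; 10051 = 1·8208 + 1843; 8208 = 4·1843 + 836; 1843 = 2·836 + 171; 836 = 4·171 + 152; 171 = 1·152 + 19; 152 = 8·19 + 0 → 19
19 divides 1083, so a solution exists.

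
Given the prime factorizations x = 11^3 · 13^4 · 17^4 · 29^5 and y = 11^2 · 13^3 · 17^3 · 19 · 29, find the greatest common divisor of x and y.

min exponent per shared prime: 11^2 · 13^3 · 17^3 · 29 = 37875658249

37875658249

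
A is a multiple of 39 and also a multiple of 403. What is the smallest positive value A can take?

gcd first: 403 = 10·39 + 13; 39 = 3·13 + 0 → gcd = 13
lcm = 39·403/gcd = 15717/13 = 1209

1209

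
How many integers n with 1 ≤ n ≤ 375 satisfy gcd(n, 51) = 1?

235

51 = 3·17. Inclusion–exclusion on these primes:
375 − ⌊375/3⌋ − ⌊375/17⌋ + ⌊375/51⌋ = 235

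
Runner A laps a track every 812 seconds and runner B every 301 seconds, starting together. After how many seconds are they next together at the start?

34916

812 = 2² · 7 · 29; 301 = 7 · 43
max exponents: 2² · 7 · 29 · 43 = 34916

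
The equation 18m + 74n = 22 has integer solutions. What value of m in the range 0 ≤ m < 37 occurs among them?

30

Euclid: 74 = 4·18 + 2; 18 = 9·2 + 0 → gcd = 2; 22 = 2·11.
Back-substitution yields 18·(-4) + 74·(1) = 2, so one solution is m = -4·11 = -44, n = 1·11 = 11.
Solutions in m differ by 74/2 = 37; the one in [0, 37) is -44 mod 37 = 30.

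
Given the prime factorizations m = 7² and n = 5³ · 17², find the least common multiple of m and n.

max exponent per prime: 5³ · 7² · 17² = 1770125

1770125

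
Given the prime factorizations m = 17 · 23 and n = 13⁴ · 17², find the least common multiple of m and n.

max exponent per prime: 13⁴ · 17² · 23 = 189844967

189844967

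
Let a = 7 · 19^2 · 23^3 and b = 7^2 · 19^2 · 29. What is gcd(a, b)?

2527

min exponent per shared prime: 7 · 19^2 = 2527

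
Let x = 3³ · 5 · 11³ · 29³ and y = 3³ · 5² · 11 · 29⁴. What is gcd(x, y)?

36217665

min exponent per shared prime: 3³ · 5 · 11 · 29³ = 36217665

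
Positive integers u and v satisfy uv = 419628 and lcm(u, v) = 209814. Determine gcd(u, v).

2

From gcd × lcm = uv: gcd = 419628 / 209814 = 2.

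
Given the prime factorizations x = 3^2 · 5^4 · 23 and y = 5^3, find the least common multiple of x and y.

max exponent per prime: 3^2 · 5^4 · 23 = 129375

129375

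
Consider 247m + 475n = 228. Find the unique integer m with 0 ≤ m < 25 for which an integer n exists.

Reduce mod 475: 247m ≡ 228 (mod 475). With g = gcd(247, 475) = 19 dividing 228, divide through: 13m ≡ 12 (mod 25).
Since gcd(13, 25) = 1, m ≡ 12·(13)⁻¹ ≡ 24 (mod 25). Smallest non-negative: 24.

24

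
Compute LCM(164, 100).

4100

gcd first: 164 = 1·100 + 64; 100 = 1·64 + 36; 64 = 1·36 + 28; 36 = 1·28 + 8; 28 = 3·8 + 4; 8 = 2·4 + 0 → gcd = 4
lcm = 164·100/gcd = 16400/4 = 4100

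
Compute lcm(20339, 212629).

20339 = 11 · 43²; 212629 = 19³ · 31
max exponents: 11 · 19³ · 31 · 43² = 4324661231

4324661231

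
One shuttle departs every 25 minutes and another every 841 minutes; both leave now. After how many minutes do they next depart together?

21025

gcd first: 841 = 33·25 + 16; 25 = 1·16 + 9; 16 = 1·9 + 7; 9 = 1·7 + 2; 7 = 3·2 + 1; 2 = 2·1 + 0 → gcd = 1
lcm = 25·841/gcd = 21025/1 = 21025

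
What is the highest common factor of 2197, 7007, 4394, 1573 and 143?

gcd(2197, 7007): 7007 = 3·2197 + 416; 2197 = 5·416 + 117; 416 = 3·117 + 65; 117 = 1·65 + 52; 65 = 1·52 + 13; 52 = 4·13 + 0 → 13
gcd(13, 4394): 4394 = 338·13 + 0 → 13
gcd(13, 1573): 1573 = 121·13 + 0 → 13
gcd(13, 143): 143 = 11·13 + 0 → 13

13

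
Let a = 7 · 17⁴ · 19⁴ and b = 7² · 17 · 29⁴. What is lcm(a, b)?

max exponent per prime: 7² · 17⁴ · 19⁴ · 29⁴ = 377222996803541329

377222996803541329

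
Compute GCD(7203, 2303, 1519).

gcd(7203, 2303): 7203 = 3·2303 + 294; 2303 = 7·294 + 245; 294 = 1·245 + 49; 245 = 5·49 + 0 → 49
gcd(49, 1519): 1519 = 31·49 + 0 → 49

49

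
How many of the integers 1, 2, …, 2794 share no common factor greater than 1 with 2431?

2206

Prime factors of 2431: 11, 13, 17. Count integers ≤ 2794 divisible by none of them.
By inclusion–exclusion: 2794 − ⌊2794/11⌋ − ⌊2794/13⌋ − ⌊2794/17⌋ + ⌊2794/143⌋ + ⌊2794/187⌋ + ⌊2794/221⌋ − ⌊2794/2431⌋ = 2206.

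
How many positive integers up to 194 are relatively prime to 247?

170

247 = 13·19. Inclusion–exclusion on these primes:
194 − ⌊194/13⌋ − ⌊194/19⌋ + ⌊194/247⌋ = 170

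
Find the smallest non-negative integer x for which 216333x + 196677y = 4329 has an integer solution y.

1311

gcd(216333, 196677) = 117 (Euclid: 216333 = 1·196677 + 19656; 196677 = 10·19656 + 117; 19656 = 168·117 + 0), and 117 | 4329.
Extended Euclid: 216333·(-10) + 196677·(11) = 117. Scale by 37: x₀ = -370.
General solution x = x₀ + 1681t; reducing mod 1681 gives x = 1311 (and y = -1442).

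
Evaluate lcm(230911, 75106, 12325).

15736584650

230911 = 17³ · 47; 75106 = 2 · 17 · 47²; 12325 = 5² · 17 · 29
lcm takes max exponent of each prime: 2 · 5² · 17³ · 29 · 47² = 15736584650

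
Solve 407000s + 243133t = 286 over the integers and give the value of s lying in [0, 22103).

17956

Reduce mod 243133: 407000s ≡ 286 (mod 243133). With g = gcd(407000, 243133) = 11 dividing 286, divide through: 37000s ≡ 26 (mod 22103).
Since gcd(37000, 22103) = 1, s ≡ 26·(37000)⁻¹ ≡ 17956 (mod 22103). Smallest non-negative: 17956.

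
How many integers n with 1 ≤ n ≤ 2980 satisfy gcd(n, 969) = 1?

969 = 3·17·19. Inclusion–exclusion on these primes:
2980 − ⌊2980/3⌋ − ⌊2980/17⌋ − ⌊2980/19⌋ + ⌊2980/51⌋ + ⌊2980/57⌋ + ⌊2980/323⌋ − ⌊2980/969⌋ = 1772

1772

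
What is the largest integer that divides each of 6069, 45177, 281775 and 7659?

gcd(6069, 45177): 45177 = 7·6069 + 2694; 6069 = 2·2694 + 681; 2694 = 3·681 + 651; 681 = 1·651 + 30; 651 = 21·30 + 21; 30 = 1·21 + 9; 21 = 2·9 + 3; 9 = 3·3 + 0 → 3
gcd(3, 281775): 281775 = 93925·3 + 0 → 3
gcd(3, 7659): 7659 = 2553·3 + 0 → 3

3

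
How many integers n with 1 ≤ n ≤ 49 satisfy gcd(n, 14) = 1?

21

14 = 2·7. Inclusion–exclusion on these primes:
49 − ⌊49/2⌋ − ⌊49/7⌋ + ⌊49/14⌋ = 21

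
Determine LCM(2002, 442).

2002 = 2 · 7 · 11 · 13; 442 = 2 · 13 · 17
max exponents: 2 · 7 · 11 · 13 · 17 = 34034

34034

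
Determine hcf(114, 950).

114 = 2 · 3 · 19
950 = 2 · 5² · 19
Common: 2 · 19 = 38

38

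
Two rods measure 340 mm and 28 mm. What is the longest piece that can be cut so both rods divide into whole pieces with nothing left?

Euclid: 340 = 12·28 + 4; 28 = 7·4 + 0. Last nonzero remainder: 4.

4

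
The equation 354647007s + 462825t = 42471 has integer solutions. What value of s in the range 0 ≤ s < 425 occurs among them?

53

Reduce mod 462825: 354647007s ≡ 42471 (mod 462825). With g = gcd(354647007, 462825) = 1089 dividing 42471, divide through: 325663s ≡ 39 (mod 425).
Since gcd(325663, 425) = 1, s ≡ 39·(325663)⁻¹ ≡ 53 (mod 425). Smallest non-negative: 53.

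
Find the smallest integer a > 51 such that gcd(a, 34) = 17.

34 = 17·2. Any a with gcd(a, 34) = 17 is a multiple of 17, say 17s, with s coprime to 2.
Need s > 51/17, so s ≥ 4. First s ≥ 4 with gcd(s, 2) = 1 is s = 5. Thus a = 17·5 = 85.

85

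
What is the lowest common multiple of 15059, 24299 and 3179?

9613680659

15059 = 11 · 37²; 24299 = 11 · 47²; 3179 = 11 · 17²
lcm takes max exponent of each prime: 11 · 17² · 37² · 47² = 9613680659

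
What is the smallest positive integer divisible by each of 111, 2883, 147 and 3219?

151579491

111 = 3 · 37; 2883 = 3 · 31²; 147 = 3 · 7²; 3219 = 3 · 29 · 37
lcm takes max exponent of each prime: 3 · 7² · 29 · 31² · 37 = 151579491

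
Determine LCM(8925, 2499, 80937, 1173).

99147825

lcm(8925, 2499) = 8925·2499/gcd = 22303575/357 = 62475
lcm(62475, 80937) = 62475·80937/gcd = 5056539075/51 = 99147825
lcm(99147825, 1173) = 99147825·1173/gcd = 116300398725/1173 = 99147825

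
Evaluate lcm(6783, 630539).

6783 = 3 · 7 · 17 · 19; 630539 = 7 · 13³ · 41
max exponents: 3 · 7 · 13³ · 17 · 19 · 41 = 610992291

610992291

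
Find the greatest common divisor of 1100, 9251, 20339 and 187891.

gcd(1100, 9251): 9251 = 8·1100 + 451; 1100 = 2·451 + 198; 451 = 2·198 + 55; 198 = 3·55 + 33; 55 = 1·33 + 22; 33 = 1·22 + 11; 22 = 2·11 + 0 → 11
gcd(11, 20339): 20339 = 1849·11 + 0 → 11
gcd(11, 187891): 187891 = 17081·11 + 0 → 11

11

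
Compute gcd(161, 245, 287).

7

161 = 7 · 23; 245 = 5 · 7²; 287 = 7 · 41
gcd takes min exponent of each prime: 7 = 7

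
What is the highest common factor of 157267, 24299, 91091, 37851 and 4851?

157267 = 11 · 17 · 29²; 24299 = 11 · 47²; 91091 = 7² · 11 · 13²; 37851 = 3 · 11 · 31 · 37; 4851 = 3² · 7² · 11
gcd takes min exponent of each prime: 11 = 11

11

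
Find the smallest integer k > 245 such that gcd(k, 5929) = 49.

Multiples of 49 above 245: 49·6, 49·7, … . Need the cofactor coprime to 5929/49 = 121.
Checking s = 6, 7, … the first with gcd(s, 121) = 1 is s = 6, giving 294.

294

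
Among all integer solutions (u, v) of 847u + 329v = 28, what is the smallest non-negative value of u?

Reduce mod 329: 847u ≡ 28 (mod 329). With g = gcd(847, 329) = 7 dividing 28, divide through: 121u ≡ 4 (mod 47).
Since gcd(121, 47) = 1, u ≡ 4·(121)⁻¹ ≡ 28 (mod 47). Smallest non-negative: 28.

28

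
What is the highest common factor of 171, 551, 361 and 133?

171 = 3² · 19; 551 = 19 · 29; 361 = 19²; 133 = 7 · 19
gcd takes min exponent of each prime: 19 = 19

19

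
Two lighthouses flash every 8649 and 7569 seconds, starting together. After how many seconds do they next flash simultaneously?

8649 = 3² · 31²; 7569 = 3² · 29²
max exponents: 3² · 29² · 31² = 7273809

7273809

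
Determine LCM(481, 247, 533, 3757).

108288011

lcm(481, 247) = 481·247/gcd = 118807/13 = 9139
lcm(9139, 533) = 9139·533/gcd = 4871087/13 = 374699
lcm(374699, 3757) = 374699·3757/gcd = 1407744143/13 = 108288011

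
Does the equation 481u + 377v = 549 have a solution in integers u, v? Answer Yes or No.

No

gcd(481, 377): 481 = 1·377 + 104; 377 = 3·104 + 65; 104 = 1·65 + 39; 65 = 1·39 + 26; 39 = 1·26 + 13; 26 = 2·13 + 0 → 13
13 does not divide 549, so a solution does not exist.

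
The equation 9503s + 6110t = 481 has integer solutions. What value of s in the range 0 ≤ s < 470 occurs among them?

Euclid: 9503 = 1·6110 + 3393; 6110 = 1·3393 + 2717; 3393 = 1·2717 + 676; 2717 = 4·676 + 13; 676 = 52·13 + 0 → gcd = 13; 481 = 13·37.
Back-substitution yields 9503·(-9) + 6110·(14) = 13, so one solution is s = -9·37 = -333, t = 14·37 = 518.
Solutions in s differ by 6110/13 = 470; the one in [0, 470) is -333 mod 470 = 137.

137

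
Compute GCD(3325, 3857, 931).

gcd(3325, 3857): 3857 = 1·3325 + 532; 3325 = 6·532 + 133; 532 = 4·133 + 0 → 133
gcd(133, 931): 931 = 7·133 + 0 → 133

133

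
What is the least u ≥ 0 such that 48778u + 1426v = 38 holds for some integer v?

296

gcd(48778, 1426) = 2 (Euclid: 48778 = 34·1426 + 294; 1426 = 4·294 + 250; 294 = 1·250 + 44; 250 = 5·44 + 30; 44 = 1·30 + 14; 30 = 2·14 + 2; 14 = 7·2 + 0), and 2 | 38.
Extended Euclid: 48778·(-97) + 1426·(3318) = 2. Scale by 19: u₀ = -1843.
General solution u = u₀ + 713t; reducing mod 713 gives u = 296 (and v = -10125).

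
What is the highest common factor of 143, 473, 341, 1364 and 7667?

gcd(143, 473): 473 = 3·143 + 44; 143 = 3·44 + 11; 44 = 4·11 + 0 → 11
gcd(11, 341): 341 = 31·11 + 0 → 11
gcd(11, 1364): 1364 = 124·11 + 0 → 11
gcd(11, 7667): 7667 = 697·11 + 0 → 11

11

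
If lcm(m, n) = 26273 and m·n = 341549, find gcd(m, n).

From gcd × lcm = mn: gcd = 341549 / 26273 = 13.

13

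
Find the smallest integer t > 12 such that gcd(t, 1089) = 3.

15

gcd(t, 1089) = 3 forces 3 | t; write t = 3s. Then gcd(3s, 3·363) = 3·gcd(s, 363), so need gcd(s, 363) = 1.
3s > 12 gives s ≥ 5. The least s ≥ 5 coprime to 363 is 5, so t = 3·5 = 15.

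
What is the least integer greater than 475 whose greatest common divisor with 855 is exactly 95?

665

gcd(m, 855) = 95 forces 95 | m; write m = 95s. Then gcd(95s, 95·9) = 95·gcd(s, 9), so need gcd(s, 9) = 1.
95s > 475 gives s ≥ 6. The least s ≥ 6 coprime to 9 is 7, so m = 95·7 = 665.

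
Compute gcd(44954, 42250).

44954 = 2 · 7 · 13² · 19
42250 = 2 · 5³ · 13²
Common: 2 · 13² = 338

338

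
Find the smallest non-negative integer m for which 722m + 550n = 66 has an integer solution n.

253

gcd(722, 550) = 2 (Euclid: 722 = 1·550 + 172; 550 = 3·172 + 34; 172 = 5·34 + 2; 34 = 17·2 + 0), and 2 | 66.
Extended Euclid: 722·(16) + 550·(-21) = 2. Scale by 33: m₀ = 528.
General solution m = m₀ + 275t; reducing mod 275 gives m = 253 (and n = -332).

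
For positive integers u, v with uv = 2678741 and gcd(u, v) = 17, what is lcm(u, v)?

gcd·lcm = product, so lcm = 2678741/17 = 157573.

157573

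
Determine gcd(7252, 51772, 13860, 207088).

gcd(7252, 51772): 51772 = 7·7252 + 1008; 7252 = 7·1008 + 196; 1008 = 5·196 + 28; 196 = 7·28 + 0 → 28
gcd(28, 13860): 13860 = 495·28 + 0 → 28
gcd(28, 207088): 207088 = 7396·28 + 0 → 28

28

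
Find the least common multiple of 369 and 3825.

369 = 3² · 41; 3825 = 3² · 5² · 17
max exponents: 3² · 5² · 17 · 41 = 156825

156825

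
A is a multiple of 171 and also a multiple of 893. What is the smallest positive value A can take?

8037

gcd first: 893 = 5·171 + 38; 171 = 4·38 + 19; 38 = 2·19 + 0 → gcd = 19
lcm = 171·893/gcd = 152703/19 = 8037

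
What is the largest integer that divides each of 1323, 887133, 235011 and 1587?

3

gcd(1323, 887133): 887133 = 670·1323 + 723; 1323 = 1·723 + 600; 723 = 1·600 + 123; 600 = 4·123 + 108; 123 = 1·108 + 15; 108 = 7·15 + 3; 15 = 5·3 + 0 → 3
gcd(3, 235011): 235011 = 78337·3 + 0 → 3
gcd(3, 1587): 1587 = 529·3 + 0 → 3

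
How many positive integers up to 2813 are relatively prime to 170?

170 = 2·5·17. Inclusion–exclusion on these primes:
2813 − ⌊2813/2⌋ − ⌊2813/5⌋ − ⌊2813/17⌋ + ⌊2813/10⌋ + ⌊2813/34⌋ + ⌊2813/85⌋ − ⌊2813/170⌋ = 1060

1060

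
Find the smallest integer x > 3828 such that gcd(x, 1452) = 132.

3960

1452 = 132·11. Any x with gcd(x, 1452) = 132 is a multiple of 132, say 132s, with s coprime to 11.
Need s > 3828/132, so s ≥ 30. First s ≥ 30 with gcd(s, 11) = 1 is s = 30. Thus x = 132·30 = 3960.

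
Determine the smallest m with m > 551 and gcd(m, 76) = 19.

Multiples of 19 above 551: 19·30, 19·31, … . Need the cofactor coprime to 76/19 = 4.
Checking s = 30, 31, … the first with gcd(s, 4) = 1 is s = 31, giving 589.

589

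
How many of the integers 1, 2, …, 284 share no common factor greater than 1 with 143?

143 = 11·13. Inclusion–exclusion on these primes:
284 − ⌊284/11⌋ − ⌊284/13⌋ + ⌊284/143⌋ = 239

239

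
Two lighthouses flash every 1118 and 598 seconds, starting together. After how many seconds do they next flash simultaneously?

gcd first: 1118 = 1·598 + 520; 598 = 1·520 + 78; 520 = 6·78 + 52; 78 = 1·52 + 26; 52 = 2·26 + 0 → gcd = 26
lcm = 1118·598/gcd = 668564/26 = 25714

25714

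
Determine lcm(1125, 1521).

gcd first: 1521 = 1·1125 + 396; 1125 = 2·396 + 333; 396 = 1·333 + 63; 333 = 5·63 + 18; 63 = 3·18 + 9; 18 = 2·9 + 0 → gcd = 9
lcm = 1125·1521/gcd = 1711125/9 = 190125

190125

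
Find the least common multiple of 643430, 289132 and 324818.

lcm(643430, 289132) = 643430·289132/gcd = 186036202760/2 = 93018101380
lcm(93018101380, 324818) = 93018101380·324818/gcd = 30213953654048840/2 = 15106976827024420

15106976827024420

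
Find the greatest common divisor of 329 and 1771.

329 = 7 · 47
1771 = 7 · 11 · 23
Common: 7 = 7

7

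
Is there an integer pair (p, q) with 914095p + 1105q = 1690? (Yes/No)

gcd(914095, 1105): 914095 = 827·1105 + 260; 1105 = 4·260 + 65; 260 = 4·65 + 0 → 65
65 divides 1690, so a solution exists.

Yes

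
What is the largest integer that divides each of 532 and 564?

532 = 2² · 7 · 19
564 = 2² · 3 · 47
Common: 2² = 4

4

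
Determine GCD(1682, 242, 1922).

gcd(1682, 242): 1682 = 6·242 + 230; 242 = 1·230 + 12; 230 = 19·12 + 2; 12 = 6·2 + 0 → 2
gcd(2, 1922): 1922 = 961·2 + 0 → 2

2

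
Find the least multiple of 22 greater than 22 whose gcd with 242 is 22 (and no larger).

44

Multiples of 22 above 22: 22·2, 22·3, … . Need the cofactor coprime to 242/22 = 11.
Checking s = 2, 3, … the first with gcd(s, 11) = 1 is s = 2, giving 44.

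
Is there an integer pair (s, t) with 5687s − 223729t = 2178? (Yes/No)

gcd(5687, 223729): 223729 = 39·5687 + 1936; 5687 = 2·1936 + 1815; 1936 = 1·1815 + 121; 1815 = 15·121 + 0 → 121
121 divides 2178, so a solution exists.

Yes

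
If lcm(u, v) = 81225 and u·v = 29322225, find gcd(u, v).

361

gcd·lcm = product, so gcd = 29322225/81225 = 361.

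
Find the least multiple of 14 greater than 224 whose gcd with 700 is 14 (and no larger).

gcd(a, 700) = 14 forces 14 | a; write a = 14s. Then gcd(14s, 14·50) = 14·gcd(s, 50), so need gcd(s, 50) = 1.
14s > 224 gives s ≥ 17. The least s ≥ 17 coprime to 50 is 17, so a = 14·17 = 238.

238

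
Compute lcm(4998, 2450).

124950

gcd first: 4998 = 2·2450 + 98; 2450 = 25·98 + 0 → gcd = 98
lcm = 4998·2450/gcd = 12245100/98 = 124950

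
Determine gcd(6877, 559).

13

Euclid: 6877 = 12·559 + 169; 559 = 3·169 + 52; 169 = 3·52 + 13; 52 = 4·13 + 0. Last nonzero remainder: 13.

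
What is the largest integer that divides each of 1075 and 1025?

Euclid: 1075 = 1·1025 + 50; 1025 = 20·50 + 25; 50 = 2·25 + 0. Last nonzero remainder: 25.

25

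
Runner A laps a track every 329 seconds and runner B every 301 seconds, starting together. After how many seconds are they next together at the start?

gcd first: 329 = 1·301 + 28; 301 = 10·28 + 21; 28 = 1·21 + 7; 21 = 3·7 + 0 → gcd = 7
lcm = 329·301/gcd = 99029/7 = 14147

14147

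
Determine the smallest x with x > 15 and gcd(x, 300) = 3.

Multiples of 3 above 15: 3·6, 3·7, … . Need the cofactor coprime to 300/3 = 100.
Checking s = 6, 7, … the first with gcd(s, 100) = 1 is s = 7, giving 21.

21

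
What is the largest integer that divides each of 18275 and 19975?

425

Euclid: 19975 = 1·18275 + 1700; 18275 = 10·1700 + 1275; 1700 = 1·1275 + 425; 1275 = 3·425 + 0. Last nonzero remainder: 425.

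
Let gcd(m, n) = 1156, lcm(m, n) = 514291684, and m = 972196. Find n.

611524

Using mn = gcd(m,n)·lcm(m,n) = 1156·514291684 = 594521186704, we get n = 594521186704/972196 = 611524.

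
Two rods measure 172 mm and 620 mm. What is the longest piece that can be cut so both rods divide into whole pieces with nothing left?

Euclid: 620 = 3·172 + 104; 172 = 1·104 + 68; 104 = 1·68 + 36; 68 = 1·36 + 32; 36 = 1·32 + 4; 32 = 8·4 + 0. Last nonzero remainder: 4.

4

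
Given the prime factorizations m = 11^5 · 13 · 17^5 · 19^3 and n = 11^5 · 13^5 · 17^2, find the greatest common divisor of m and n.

min exponent per shared prime: 11^5 · 13 · 17^2 = 605068607

605068607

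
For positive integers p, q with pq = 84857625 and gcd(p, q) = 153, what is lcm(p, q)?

gcd·lcm = product, so lcm = 84857625/153 = 554625.

554625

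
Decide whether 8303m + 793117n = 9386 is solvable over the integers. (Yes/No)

Yes

gcd(8303, 793117): 793117 = 95·8303 + 4332; 8303 = 1·4332 + 3971; 4332 = 1·3971 + 361; 3971 = 11·361 + 0 → 361
361 divides 9386, so a solution exists.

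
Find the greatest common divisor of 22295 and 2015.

65

Euclid: 22295 = 11·2015 + 130; 2015 = 15·130 + 65; 130 = 2·65 + 0. Last nonzero remainder: 65.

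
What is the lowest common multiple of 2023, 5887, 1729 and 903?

2023 = 7 · 17²; 5887 = 7 · 29²; 1729 = 7 · 13 · 19; 903 = 3 · 7 · 43
lcm takes max exponent of each prime: 3 · 7 · 13 · 17² · 19 · 29² · 43 = 54209892009

54209892009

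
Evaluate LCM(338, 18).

3042

338 = 2 · 13²; 18 = 2 · 3²
max exponents: 2 · 3² · 13² = 3042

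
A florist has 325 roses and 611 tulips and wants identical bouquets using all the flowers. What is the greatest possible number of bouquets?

13

325 = 5² · 13
611 = 13 · 47
Common: 13 = 13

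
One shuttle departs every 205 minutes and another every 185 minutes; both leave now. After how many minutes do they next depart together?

7585

gcd first: 205 = 1·185 + 20; 185 = 9·20 + 5; 20 = 4·5 + 0 → gcd = 5
lcm = 205·185/gcd = 37925/5 = 7585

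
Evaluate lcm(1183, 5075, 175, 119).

14580475

lcm(1183, 5075) = 1183·5075/gcd = 6003725/7 = 857675
lcm(857675, 175) = 857675·175/gcd = 150093125/175 = 857675
lcm(857675, 119) = 857675·119/gcd = 102063325/7 = 14580475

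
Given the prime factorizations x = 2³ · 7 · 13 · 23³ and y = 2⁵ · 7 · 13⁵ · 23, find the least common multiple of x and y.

max exponent per prime: 2⁵ · 7 · 13⁵ · 23³ = 1011924912544

1011924912544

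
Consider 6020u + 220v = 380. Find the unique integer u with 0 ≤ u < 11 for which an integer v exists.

2

Reduce mod 220: 6020u ≡ 380 (mod 220). With g = gcd(6020, 220) = 20 dividing 380, divide through: 301u ≡ 19 (mod 11).
Since gcd(301, 11) = 1, u ≡ 19·(301)⁻¹ ≡ 2 (mod 11). Smallest non-negative: 2.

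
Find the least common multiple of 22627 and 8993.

11969683

22627 = 11³ · 17; 8993 = 17 · 23²
max exponents: 11³ · 17 · 23² = 11969683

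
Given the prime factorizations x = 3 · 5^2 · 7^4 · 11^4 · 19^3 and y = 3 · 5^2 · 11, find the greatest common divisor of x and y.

825

min exponent per shared prime: 3 · 5^2 · 11 = 825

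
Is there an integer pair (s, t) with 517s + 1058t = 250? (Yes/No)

Yes

gcd(517, 1058): 1058 = 2·517 + 24; 517 = 21·24 + 13; 24 = 1·13 + 11; 13 = 1·11 + 2; 11 = 5·2 + 1; 2 = 2·1 + 0 → 1
1 divides 250, so a solution exists.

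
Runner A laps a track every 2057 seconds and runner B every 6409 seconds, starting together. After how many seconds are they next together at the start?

gcd first: 6409 = 3·2057 + 238; 2057 = 8·238 + 153; 238 = 1·153 + 85; 153 = 1·85 + 68; 85 = 1·68 + 17; 68 = 4·17 + 0 → gcd = 17
lcm = 2057·6409/gcd = 13183313/17 = 775489

775489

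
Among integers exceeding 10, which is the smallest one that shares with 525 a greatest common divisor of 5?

Multiples of 5 above 10: 5·3, 5·4, … . Need the cofactor coprime to 525/5 = 105.
Checking s = 3, 4, … the first with gcd(s, 105) = 1 is s = 4, giving 20.

20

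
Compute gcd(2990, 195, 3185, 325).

65

gcd(2990, 195): 2990 = 15·195 + 65; 195 = 3·65 + 0 → 65
gcd(65, 3185): 3185 = 49·65 + 0 → 65
gcd(65, 325): 325 = 5·65 + 0 → 65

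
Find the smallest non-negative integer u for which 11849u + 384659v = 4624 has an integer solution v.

1234

gcd(11849, 384659) = 289 (Euclid: 384659 = 32·11849 + 5491; 11849 = 2·5491 + 867; 5491 = 6·867 + 289; 867 = 3·289 + 0), and 289 | 4624.
Extended Euclid: 11849·(-422) + 384659·(13) = 289. Scale by 16: u₀ = -6752.
General solution u = u₀ + 1331t; reducing mod 1331 gives u = 1234 (and v = -38).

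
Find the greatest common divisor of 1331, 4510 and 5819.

1331 = 11³; 4510 = 2 · 5 · 11 · 41; 5819 = 11 · 23²
gcd takes min exponent of each prime: 11 = 11

11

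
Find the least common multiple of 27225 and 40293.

gcd first: 40293 = 1·27225 + 13068; 27225 = 2·13068 + 1089; 13068 = 12·1089 + 0 → gcd = 1089
lcm = 27225·40293/gcd = 1096976925/1089 = 1007325

1007325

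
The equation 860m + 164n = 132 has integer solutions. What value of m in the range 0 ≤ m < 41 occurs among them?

Euclid: 860 = 5·164 + 40; 164 = 4·40 + 4; 40 = 10·4 + 0 → gcd = 4; 132 = 4·33.
Back-substitution yields 860·(-4) + 164·(21) = 4, so one solution is m = -4·33 = -132, n = 21·33 = 693.
Solutions in m differ by 164/4 = 41; the one in [0, 41) is -132 mod 41 = 32.

32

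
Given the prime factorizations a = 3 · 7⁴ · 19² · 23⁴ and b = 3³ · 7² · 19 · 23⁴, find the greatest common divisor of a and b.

min exponent per shared prime: 3 · 7² · 19 · 23⁴ = 781595913

781595913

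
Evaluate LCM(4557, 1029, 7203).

4557 = 3 · 7² · 31; 1029 = 3 · 7³; 7203 = 3 · 7⁴
lcm takes max exponent of each prime: 3 · 7⁴ · 31 = 223293

223293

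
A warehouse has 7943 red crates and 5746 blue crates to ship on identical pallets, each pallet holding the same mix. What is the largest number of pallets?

169

7943 = 13² · 47
5746 = 2 · 13² · 17
Common: 13² = 169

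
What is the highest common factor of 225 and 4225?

Euclid: 4225 = 18·225 + 175; 225 = 1·175 + 50; 175 = 3·50 + 25; 50 = 2·25 + 0. Last nonzero remainder: 25.

25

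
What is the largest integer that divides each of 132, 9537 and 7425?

132 = 2² · 3 · 11; 9537 = 3 · 11 · 17²; 7425 = 3³ · 5² · 11
gcd takes min exponent of each prime: 3 · 11 = 33

33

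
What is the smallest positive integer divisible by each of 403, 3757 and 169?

1514071

403 = 13 · 31; 3757 = 13 · 17²; 169 = 13²
lcm takes max exponent of each prime: 13² · 17² · 31 = 1514071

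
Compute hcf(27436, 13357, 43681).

361

gcd(27436, 13357): 27436 = 2·13357 + 722; 13357 = 18·722 + 361; 722 = 2·361 + 0 → 361
gcd(361, 43681): 43681 = 121·361 + 0 → 361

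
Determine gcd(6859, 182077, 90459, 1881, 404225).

19

6859 = 19³; 182077 = 7 · 19 · 37²; 90459 = 3² · 19 · 23²; 1881 = 3² · 11 · 19; 404225 = 5² · 19 · 23 · 37
gcd takes min exponent of each prime: 19 = 19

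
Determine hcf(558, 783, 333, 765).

558 = 2 · 3² · 31; 783 = 3³ · 29; 333 = 3² · 37; 765 = 3² · 5 · 17
gcd takes min exponent of each prime: 3² = 9

9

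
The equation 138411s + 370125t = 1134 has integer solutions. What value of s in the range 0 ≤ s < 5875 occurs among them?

3594

Euclid: 370125 = 2·138411 + 93303; 138411 = 1·93303 + 45108; 93303 = 2·45108 + 3087; 45108 = 14·3087 + 1890; 3087 = 1·1890 + 1197; 1890 = 1·1197 + 693; 1197 = 1·693 + 504; 693 = 1·504 + 189; 504 = 2·189 + 126; 189 = 1·126 + 63; 126 = 2·63 + 0 → gcd = 63; 1134 = 63·18.
Back-substitution yields 138411·(2158) + 370125·(-807) = 63, so one solution is s = 2158·18 = 38844, t = -807·18 = -14526.
Solutions in s differ by 370125/63 = 5875; the one in [0, 5875) is 38844 mod 5875 = 3594.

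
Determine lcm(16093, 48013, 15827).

16093 = 7 · 11² · 19; 48013 = 7 · 19³; 15827 = 7² · 17 · 19
lcm takes max exponent of each prime: 7² · 11² · 17 · 19³ = 691339187

691339187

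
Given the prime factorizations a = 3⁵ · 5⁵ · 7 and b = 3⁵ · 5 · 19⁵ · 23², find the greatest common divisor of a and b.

1215

min exponent per shared prime: 3⁵ · 5 = 1215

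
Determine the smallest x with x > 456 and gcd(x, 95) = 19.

494

95 = 19·5. Any x with gcd(x, 95) = 19 is a multiple of 19, say 19s, with s coprime to 5.
Need s > 456/19, so s ≥ 25. First s ≥ 25 with gcd(s, 5) = 1 is s = 26. Thus x = 19·26 = 494.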